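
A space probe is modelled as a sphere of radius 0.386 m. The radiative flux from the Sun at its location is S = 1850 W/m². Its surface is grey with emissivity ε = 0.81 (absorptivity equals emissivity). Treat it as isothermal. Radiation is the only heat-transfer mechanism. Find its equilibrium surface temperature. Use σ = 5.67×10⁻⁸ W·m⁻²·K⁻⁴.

At equilibrium, absorbed power = emitted power.
Absorbing cross-section = πr² = 0.4681 m²; emitting surface = 4πr² = 1.872 m² (ratio 4).
εS·A_cross = εσ·A_surf·T⁴  ⇒  T⁴ = S/(4σ)   (ε cancels).
T⁴ = 1850/(4·5.67×10⁻⁸) = 8.157×10⁹ K⁴.
T = (8.157×10⁹)^(1/4).

T ≈ 301 K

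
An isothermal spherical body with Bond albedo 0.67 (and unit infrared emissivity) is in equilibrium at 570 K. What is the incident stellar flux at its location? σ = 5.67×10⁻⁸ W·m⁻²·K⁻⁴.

S ≈ 72500 W/m²

(1−a)S·πr² = σ·4πr²·T⁴ ⇒ S = 4σT⁴/(1−a).
S = 4·5.67×10⁻⁸·1.056×10¹¹/0.330.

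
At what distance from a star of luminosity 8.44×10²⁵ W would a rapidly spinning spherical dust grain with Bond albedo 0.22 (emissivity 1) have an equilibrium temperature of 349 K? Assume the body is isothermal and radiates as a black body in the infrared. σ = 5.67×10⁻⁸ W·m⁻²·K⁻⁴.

For an isothermal black-emitting sphere, (1−a)S·πr² = σ·4πr²·T⁴ ⇒ S = 4σT⁴/(1−a).
S = 4·5.67×10⁻⁸·(349)⁴/0.780 = 4314 W/m².
Flux falls as S = L/(4πd²), so d = √(L/(4πS)) = √(8.44×10²⁵/(4π·4314)).

d ≈ 3.95×10¹⁰ m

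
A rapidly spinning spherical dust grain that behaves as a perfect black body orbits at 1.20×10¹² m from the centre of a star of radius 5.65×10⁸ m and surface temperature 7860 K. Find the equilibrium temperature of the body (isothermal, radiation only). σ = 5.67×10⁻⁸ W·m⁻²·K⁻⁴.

The star's surface emits σT_*⁴; at distance d the flux is S = σT_*⁴(R_*/d)².
S = 5.67×10⁻⁸·(7860)⁴·(5.65×10⁸/1.20×10¹²)² = 47.97 W/m².
For an isothermal sphere T⁴ = (1−a)S/(4σ) = 2.115×10⁸ K⁴.

T ≈ 121 K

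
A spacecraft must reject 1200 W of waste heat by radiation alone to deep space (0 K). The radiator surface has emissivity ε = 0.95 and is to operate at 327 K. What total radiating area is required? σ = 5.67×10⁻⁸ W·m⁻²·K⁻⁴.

P = εσA T⁴ ⇒ A = P/(εσT⁴).
T⁴ = 1.143×10¹⁰ K⁴.
A = 1200/(0.95 × 5.67×10⁻⁸ × 1.143×10¹⁰).

A ≈ 1.95 m²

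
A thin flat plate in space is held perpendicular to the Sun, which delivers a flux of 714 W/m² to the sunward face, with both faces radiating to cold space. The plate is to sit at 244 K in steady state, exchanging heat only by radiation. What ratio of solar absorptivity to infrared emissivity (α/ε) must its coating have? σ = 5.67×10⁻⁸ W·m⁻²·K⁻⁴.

Balance: αS·A = εσ·2A·T⁴ ⇒ α/ε = 2σT⁴/S.
α/ε = 2·5.67×10⁻⁸·(244)⁴/714 = 2·5.67×10⁻⁸·3.545×10⁹/714.

α/ε ≈ 0.563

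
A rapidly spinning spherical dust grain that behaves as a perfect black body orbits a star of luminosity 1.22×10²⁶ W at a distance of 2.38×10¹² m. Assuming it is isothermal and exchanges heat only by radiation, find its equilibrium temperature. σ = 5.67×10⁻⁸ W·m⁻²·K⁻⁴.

T ≈ 52.4 K

First find the stellar flux at distance d: S = L/(4πd²) = 1.22×10²⁶/(4π·(2.38×10¹²)²) = 1.714 W/m².
For an isothermal sphere, absorbed (1−a)S·πr² = emitted σ·4πr²·T⁴, so T⁴ = (1−a)S/(4σ).
T⁴ = 1.00·1.714/(4·5.67×10⁻⁸) = 7.557×10⁶ K⁴.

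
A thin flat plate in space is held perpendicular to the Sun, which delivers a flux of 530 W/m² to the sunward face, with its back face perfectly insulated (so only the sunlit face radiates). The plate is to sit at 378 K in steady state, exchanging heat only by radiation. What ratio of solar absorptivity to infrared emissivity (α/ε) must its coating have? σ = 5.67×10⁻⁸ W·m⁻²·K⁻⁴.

α/ε ≈ 2.18

Balance: αS·A = εσ·1A·T⁴ ⇒ α/ε = σT⁴/S.
α/ε = 5.67×10⁻⁸·(378)⁴/530 = 5.67×10⁻⁸·2.042×10¹⁰/530.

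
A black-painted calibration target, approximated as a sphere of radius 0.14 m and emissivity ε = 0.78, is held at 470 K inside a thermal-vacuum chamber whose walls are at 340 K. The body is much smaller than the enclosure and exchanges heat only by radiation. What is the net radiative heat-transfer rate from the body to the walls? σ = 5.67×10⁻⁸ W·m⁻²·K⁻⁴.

For a small grey body in a large enclosure: P_net = εσA(T_body⁴ − T_wall⁴).
A = 4πr² = 0.2463 m²; T_body⁴ − T_wall⁴ = 4.880×10¹⁰ − 1.336×10¹⁰ = 3.543×10¹⁰ K⁴.
|P_net| = 0.78·5.67×10⁻⁸·0.2463·3.543×10¹⁰.

P_net ≈ 386 W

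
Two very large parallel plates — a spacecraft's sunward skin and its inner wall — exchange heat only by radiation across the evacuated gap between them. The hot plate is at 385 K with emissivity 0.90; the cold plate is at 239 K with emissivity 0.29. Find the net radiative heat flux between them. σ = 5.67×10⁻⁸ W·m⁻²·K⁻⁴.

For two infinite grey parallel plates, q = σ(T₁⁴ − T₂⁴)/(1/ε₁ + 1/ε₂ − 1).
T₁⁴ − T₂⁴ = 2.197×10¹⁰ − 3.263×10⁹ = 1.871×10¹⁰ K⁴.
1/ε₁ + 1/ε₂ − 1 = 1.111 + 3.448 − 1 = 3.559.
q = 5.67×10⁻⁸ × 1.871×10¹⁰ / 3.559.

q ≈ 298 W/m²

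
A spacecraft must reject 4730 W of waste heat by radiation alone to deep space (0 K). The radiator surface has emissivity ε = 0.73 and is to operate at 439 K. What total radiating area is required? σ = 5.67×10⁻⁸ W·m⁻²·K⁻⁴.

A ≈ 3.08 m²

P = εσA T⁴ ⇒ A = P/(εσT⁴).
T⁴ = 3.714×10¹⁰ K⁴.
A = 4730/(0.73 × 5.67×10⁻⁸ × 3.714×10¹⁰).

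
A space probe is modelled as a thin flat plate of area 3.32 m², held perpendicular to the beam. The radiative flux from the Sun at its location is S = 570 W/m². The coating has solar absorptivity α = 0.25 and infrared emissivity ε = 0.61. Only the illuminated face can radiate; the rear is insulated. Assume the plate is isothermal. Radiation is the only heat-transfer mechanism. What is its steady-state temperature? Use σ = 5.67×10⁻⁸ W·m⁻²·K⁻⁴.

At equilibrium, absorbed power = emitted power.
Absorbing cross-section = A = 3.320 m²; emitting surface = A = 3.320 m² (ratio 1).
αS·A_cross = εσ·A_surf·T⁴  ⇒  T⁴ = αS/(ε·1σ).
T⁴ = 0.250·570/(0.61·1·5.67×10⁻⁸) = 4.120×10⁹ K⁴.
T = (4.120×10⁹)^(1/4).

T ≈ 253 K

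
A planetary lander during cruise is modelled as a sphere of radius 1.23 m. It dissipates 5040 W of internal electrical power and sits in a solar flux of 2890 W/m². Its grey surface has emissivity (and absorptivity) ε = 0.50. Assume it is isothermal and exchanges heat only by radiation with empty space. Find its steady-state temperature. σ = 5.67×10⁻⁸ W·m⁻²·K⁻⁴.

T ≈ 386 K

At steady state, absorbed solar power + internal power = radiated power.
Absorbed: α·S·A_cross = 0.50·2890·4.753 = 6868 W (cross-section πr²).
Total input = 6868 + 5040 = 11910 W.
Radiated: εσ·A_surf·T⁴ with A_surf = 4πr² = 19.01 m².
T⁴ = 11910/(0.50·5.67×10⁻⁸·19.01) = 2.209×10¹⁰ K⁴.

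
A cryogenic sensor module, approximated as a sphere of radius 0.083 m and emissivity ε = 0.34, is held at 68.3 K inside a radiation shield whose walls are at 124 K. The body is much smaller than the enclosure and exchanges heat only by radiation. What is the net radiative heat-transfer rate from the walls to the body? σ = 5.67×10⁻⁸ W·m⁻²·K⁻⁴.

For a small grey body in a large enclosure: P_net = εσA(T_body⁴ − T_wall⁴).
A = 4πr² = 0.08657 m²; T_body⁴ − T_wall⁴ = 2.176×10⁷ − 2.364×10⁸ = -2.147×10⁸ K⁴.
|P_net| = 0.34·5.67×10⁻⁸·0.08657·2.147×10⁸.

P_net ≈ 0.358 W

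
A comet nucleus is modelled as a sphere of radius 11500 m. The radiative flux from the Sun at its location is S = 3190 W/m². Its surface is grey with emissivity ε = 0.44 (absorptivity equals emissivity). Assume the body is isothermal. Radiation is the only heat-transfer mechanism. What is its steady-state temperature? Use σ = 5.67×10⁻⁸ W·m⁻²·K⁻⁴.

At equilibrium, absorbed power = emitted power.
Absorbing cross-section = πr² = 4.155×10⁸ m²; emitting surface = 4πr² = 1.662×10⁹ m² (ratio 4).
εS·A_cross = εσ·A_surf·T⁴  ⇒  T⁴ = S/(4σ)   (ε cancels).
T⁴ = 3190/(4·5.67×10⁻⁸) = 1.407×10¹⁰ K⁴.
T = (1.407×10¹⁰)^(1/4).

T ≈ 344 K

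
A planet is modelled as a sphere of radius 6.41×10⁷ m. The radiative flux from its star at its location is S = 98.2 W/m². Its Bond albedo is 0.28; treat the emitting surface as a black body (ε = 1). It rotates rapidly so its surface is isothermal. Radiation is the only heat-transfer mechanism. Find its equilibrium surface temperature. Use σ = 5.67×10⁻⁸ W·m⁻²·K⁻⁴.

At equilibrium, absorbed power = emitted power.
Absorbing cross-section = πr² = 1.291×10¹⁶ m²; emitting surface = 4πr² = 5.163×10¹⁶ m² (ratio 4).
(1−a)S·A_cross = εσ·A_surf·T⁴  ⇒  T⁴ = (1−a)S/(4σ).
T⁴ = 0.720·98.2/(4·5.67×10⁻⁸) = 3.117×10⁸ K⁴.
T = (3.117×10⁸)^(1/4).

T ≈ 133 K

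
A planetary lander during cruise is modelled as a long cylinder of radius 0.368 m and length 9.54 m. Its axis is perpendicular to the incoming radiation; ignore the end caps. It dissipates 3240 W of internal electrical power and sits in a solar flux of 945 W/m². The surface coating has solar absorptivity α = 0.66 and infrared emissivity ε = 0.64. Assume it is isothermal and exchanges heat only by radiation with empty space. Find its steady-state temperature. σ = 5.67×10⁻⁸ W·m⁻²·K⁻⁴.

At steady state, absorbed solar power + internal power = radiated power.
Absorbed: α·S·A_cross = 0.66·945·7.021 = 4379 W (cross-section 2rL).
Total input = 4379 + 3240 = 7619 W.
Radiated: εσ·A_surf·T⁴ with A_surf = 2πrL = 22.06 m².
T⁴ = 7619/(0.64·5.67×10⁻⁸·22.06) = 9.519×10⁹ K⁴.

T ≈ 312 K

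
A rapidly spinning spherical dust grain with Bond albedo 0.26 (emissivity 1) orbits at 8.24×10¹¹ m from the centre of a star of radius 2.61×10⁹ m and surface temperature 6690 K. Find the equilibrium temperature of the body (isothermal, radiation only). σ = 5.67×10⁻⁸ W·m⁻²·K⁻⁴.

The star's surface emits σT_*⁴; at distance d the flux is S = σT_*⁴(R_*/d)².
S = 5.67×10⁻⁸·(6690)⁴·(2.61×10⁹/8.24×10¹¹)² = 1139 W/m².
For an isothermal sphere T⁴ = (1−a)S/(4σ) = 3.718×10⁹ K⁴.

T ≈ 247 K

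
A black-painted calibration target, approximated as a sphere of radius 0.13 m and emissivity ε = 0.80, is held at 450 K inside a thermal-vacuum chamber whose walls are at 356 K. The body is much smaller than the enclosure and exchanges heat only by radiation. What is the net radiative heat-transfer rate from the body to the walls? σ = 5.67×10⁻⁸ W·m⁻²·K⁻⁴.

For a small grey body in a large enclosure: P_net = εσA(T_body⁴ − T_wall⁴).
A = 4πr² = 0.2124 m²; T_body⁴ − T_wall⁴ = 4.101×10¹⁰ − 1.606×10¹⁰ = 2.494×10¹⁰ K⁴.
|P_net| = 0.80·5.67×10⁻⁸·0.2124·2.494×10¹⁰.

P_net ≈ 240 W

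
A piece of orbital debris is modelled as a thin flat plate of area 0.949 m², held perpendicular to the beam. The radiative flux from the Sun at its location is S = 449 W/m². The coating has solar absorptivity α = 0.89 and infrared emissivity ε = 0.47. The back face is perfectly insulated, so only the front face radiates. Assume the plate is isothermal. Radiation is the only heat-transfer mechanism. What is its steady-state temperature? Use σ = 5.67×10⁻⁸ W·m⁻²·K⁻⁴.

At equilibrium, absorbed power = emitted power.
Absorbing cross-section = A = 0.9490 m²; emitting surface = A = 0.9490 m² (ratio 1).
αS·A_cross = εσ·A_surf·T⁴  ⇒  T⁴ = αS/(ε·1σ).
T⁴ = 0.890·449/(0.47·1·5.67×10⁻⁸) = 1.500×10¹⁰ K⁴.
T = (1.500×10¹⁰)^(1/4).

T ≈ 350 K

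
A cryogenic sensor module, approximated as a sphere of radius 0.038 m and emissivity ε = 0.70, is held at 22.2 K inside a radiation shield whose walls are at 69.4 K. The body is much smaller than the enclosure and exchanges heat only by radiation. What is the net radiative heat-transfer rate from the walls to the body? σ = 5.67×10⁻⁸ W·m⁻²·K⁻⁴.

P_net ≈ 0.0165 W

For a small grey body in a large enclosure: P_net = εσA(T_body⁴ − T_wall⁴).
A = 4πr² = 0.01815 m²; T_body⁴ − T_wall⁴ = 2.429×10⁵ − 2.320×10⁷ = -2.295×10⁷ K⁴.
|P_net| = 0.70·5.67×10⁻⁸·0.01815·2.295×10⁷.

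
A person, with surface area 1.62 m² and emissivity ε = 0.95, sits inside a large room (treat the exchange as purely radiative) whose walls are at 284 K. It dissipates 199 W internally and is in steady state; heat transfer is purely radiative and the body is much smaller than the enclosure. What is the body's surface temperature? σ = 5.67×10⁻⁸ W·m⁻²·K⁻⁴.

T ≈ 306 K

For a small grey body in a large enclosure, net radiated power = εσA(T⁴ − T_w⁴).
Steady state: P = εσA(T⁴ − T_w⁴) with A = 1.62 m².
T⁴ = P/(εσA) + T_w⁴ = 199/(0.95·5.67×10⁻⁸·1.620) + (284)⁴
    = 2.281×10⁹ + 6.505×10⁹ = 8.786×10⁹ K⁴.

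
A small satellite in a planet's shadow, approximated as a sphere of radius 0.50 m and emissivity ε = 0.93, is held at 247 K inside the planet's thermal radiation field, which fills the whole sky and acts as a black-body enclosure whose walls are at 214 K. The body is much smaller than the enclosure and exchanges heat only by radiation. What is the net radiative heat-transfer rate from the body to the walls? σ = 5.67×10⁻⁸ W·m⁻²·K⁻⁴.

P_net ≈ 269 W

For a small grey body in a large enclosure: P_net = εσA(T_body⁴ − T_wall⁴).
A = 4πr² = 3.142 m²; T_body⁴ − T_wall⁴ = 3.722×10⁹ − 2.097×10⁹ = 1.625×10⁹ K⁴.
|P_net| = 0.93·5.67×10⁻⁸·3.142·1.625×10⁹.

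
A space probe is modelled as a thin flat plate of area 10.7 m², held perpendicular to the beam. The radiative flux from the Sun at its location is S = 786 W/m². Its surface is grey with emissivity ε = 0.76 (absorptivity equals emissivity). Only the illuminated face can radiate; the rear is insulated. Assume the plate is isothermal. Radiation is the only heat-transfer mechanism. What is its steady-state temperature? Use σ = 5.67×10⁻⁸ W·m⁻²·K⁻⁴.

At equilibrium, absorbed power = emitted power.
Absorbing cross-section = A = 10.70 m²; emitting surface = A = 10.70 m² (ratio 1).
εS·A_cross = εσ·A_surf·T⁴  ⇒  T⁴ = S/(1σ)   (ε cancels).
T⁴ = 786/(1·5.67×10⁻⁸) = 1.386×10¹⁰ K⁴.
T = (1.386×10¹⁰)^(1/4).

T ≈ 343 K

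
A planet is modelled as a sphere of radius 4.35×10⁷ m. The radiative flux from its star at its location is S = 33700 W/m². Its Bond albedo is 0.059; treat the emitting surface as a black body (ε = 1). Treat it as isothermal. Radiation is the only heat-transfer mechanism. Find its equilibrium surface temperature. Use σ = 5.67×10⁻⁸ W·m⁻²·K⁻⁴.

At equilibrium, absorbed power = emitted power.
Absorbing cross-section = πr² = 5.945×10¹⁵ m²; emitting surface = 4πr² = 2.378×10¹⁶ m² (ratio 4).
(1−a)S·A_cross = εσ·A_surf·T⁴  ⇒  T⁴ = (1−a)S/(4σ).
T⁴ = 0.941·33700/(4·5.67×10⁻⁸) = 1.398×10¹¹ K⁴.
T = (1.398×10¹¹)^(1/4).

T ≈ 611 K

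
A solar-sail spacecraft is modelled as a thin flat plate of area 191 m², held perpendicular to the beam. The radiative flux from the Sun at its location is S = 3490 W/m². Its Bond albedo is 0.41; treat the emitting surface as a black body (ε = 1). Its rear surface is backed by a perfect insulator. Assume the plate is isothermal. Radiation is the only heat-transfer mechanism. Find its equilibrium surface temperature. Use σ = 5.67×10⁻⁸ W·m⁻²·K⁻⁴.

T ≈ 437 K

At equilibrium, absorbed power = emitted power.
Absorbing cross-section = A = 191.0 m²; emitting surface = A = 191.0 m² (ratio 1).
(1−a)S·A_cross = εσ·A_surf·T⁴  ⇒  T⁴ = (1−a)S/(1σ).
T⁴ = 0.590·3490/(1·5.67×10⁻⁸) = 3.632×10¹⁰ K⁴.
T = (3.632×10¹⁰)^(1/4).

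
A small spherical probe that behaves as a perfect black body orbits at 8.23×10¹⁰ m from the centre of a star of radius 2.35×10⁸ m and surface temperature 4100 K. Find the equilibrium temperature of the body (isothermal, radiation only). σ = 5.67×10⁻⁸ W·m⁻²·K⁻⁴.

The star's surface emits σT_*⁴; at distance d the flux is S = σT_*⁴(R_*/d)².
S = 5.67×10⁻⁸·(4100)⁴·(2.35×10⁸/8.23×10¹⁰)² = 130.6 W/m².
For an isothermal sphere T⁴ = (1−a)S/(4σ) = 5.760×10⁸ K⁴.

T ≈ 155 K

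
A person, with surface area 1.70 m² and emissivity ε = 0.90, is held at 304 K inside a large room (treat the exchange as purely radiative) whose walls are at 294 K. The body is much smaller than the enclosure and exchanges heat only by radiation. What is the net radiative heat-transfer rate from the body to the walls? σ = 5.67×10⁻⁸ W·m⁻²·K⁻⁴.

P_net ≈ 92.8 W

For a small grey body in a large enclosure: P_net = εσA(T_body⁴ − T_wall⁴).
A = 1.70 m²; T_body⁴ − T_wall⁴ = 8.541×10⁹ − 7.471×10⁹ = 1.070×10⁹ K⁴.
|P_net| = 0.90·5.67×10⁻⁸·1.700·1.070×10⁹.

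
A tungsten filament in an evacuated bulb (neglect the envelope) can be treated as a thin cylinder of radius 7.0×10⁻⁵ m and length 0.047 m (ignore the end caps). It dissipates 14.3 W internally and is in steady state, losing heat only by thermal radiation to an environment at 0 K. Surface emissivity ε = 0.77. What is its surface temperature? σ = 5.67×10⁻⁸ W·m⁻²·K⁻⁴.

T ≈ 2000 K

Steady state: internal power = radiated power, P = εσA T⁴.
Radiating area A = 2πrL = 2.067×10⁻⁵ m².
T⁴ = P/(εσA) = 14.3/(0.77·5.67×10⁻⁸·2.067×10⁻⁵) = 1.584×10¹³ K⁴.
T = (1.584×10¹³)^(1/4).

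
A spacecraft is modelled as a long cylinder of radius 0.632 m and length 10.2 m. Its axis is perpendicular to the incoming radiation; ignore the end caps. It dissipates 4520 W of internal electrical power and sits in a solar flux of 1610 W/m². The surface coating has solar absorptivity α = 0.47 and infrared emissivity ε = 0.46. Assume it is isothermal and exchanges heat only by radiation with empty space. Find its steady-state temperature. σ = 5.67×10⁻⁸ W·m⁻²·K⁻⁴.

At steady state, absorbed solar power + internal power = radiated power.
Absorbed: α·S·A_cross = 0.47·1610·12.89 = 9756 W (cross-section 2rL).
Total input = 9756 + 4520 = 14280 W.
Radiated: εσ·A_surf·T⁴ with A_surf = 2πrL = 40.50 m².
T⁴ = 14280/(0.46·5.67×10⁻⁸·40.50) = 1.351×10¹⁰ K⁴.

T ≈ 341 K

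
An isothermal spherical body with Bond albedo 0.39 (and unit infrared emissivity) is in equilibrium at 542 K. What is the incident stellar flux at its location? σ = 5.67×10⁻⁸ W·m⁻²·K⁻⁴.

(1−a)S·πr² = σ·4πr²·T⁴ ⇒ S = 4σT⁴/(1−a).
S = 4·5.67×10⁻⁸·8.630×10¹⁰/0.610.

S ≈ 32100 W/m²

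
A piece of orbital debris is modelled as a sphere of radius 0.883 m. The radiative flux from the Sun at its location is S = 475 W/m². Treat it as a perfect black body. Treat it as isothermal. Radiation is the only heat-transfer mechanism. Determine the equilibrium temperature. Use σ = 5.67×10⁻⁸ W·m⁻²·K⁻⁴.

T ≈ 214 K

At equilibrium, absorbed power = emitted power.
Absorbing cross-section = πr² = 2.449 m²; emitting surface = 4πr² = 9.798 m² (ratio 4).
S·A_cross = εσ·A_surf·T⁴  ⇒  T⁴ = S/(4σ).
T⁴ = 1.00·475/(4·5.67×10⁻⁸) = 2.094×10⁹ K⁴.
T = (2.094×10⁹)^(1/4).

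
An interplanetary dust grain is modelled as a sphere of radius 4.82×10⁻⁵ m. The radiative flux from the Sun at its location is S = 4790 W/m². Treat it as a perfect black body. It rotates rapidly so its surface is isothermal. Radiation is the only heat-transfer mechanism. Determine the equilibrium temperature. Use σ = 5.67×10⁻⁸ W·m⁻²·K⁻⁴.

At equilibrium, absorbed power = emitted power.
Absorbing cross-section = πr² = 7.299×10⁻⁹ m²; emitting surface = 4πr² = 2.919×10⁻⁸ m² (ratio 4).
S·A_cross = εσ·A_surf·T⁴  ⇒  T⁴ = S/(4σ).
T⁴ = 1.00·4790/(4·5.67×10⁻⁸) = 2.112×10¹⁰ K⁴.
T = (2.112×10¹⁰)^(1/4).

T ≈ 381 K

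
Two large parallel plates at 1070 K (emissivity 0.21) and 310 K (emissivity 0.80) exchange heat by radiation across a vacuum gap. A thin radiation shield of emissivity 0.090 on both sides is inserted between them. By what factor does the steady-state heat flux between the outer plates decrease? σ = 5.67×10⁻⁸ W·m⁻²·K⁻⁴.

Without shield: q₀ = σΔ(T⁴)/(1/ε₁+1/ε₂−1) with denominator 5.012.
With shield the two gaps are in series; the resistances add: (1/ε₁+1/ε_s−1)+(1/ε_s+1/ε₂−1) = 14.87+11.36 = 26.23.
Heat-flux ratio q₀/q = 26.23/5.012.

factor ≈ 5.23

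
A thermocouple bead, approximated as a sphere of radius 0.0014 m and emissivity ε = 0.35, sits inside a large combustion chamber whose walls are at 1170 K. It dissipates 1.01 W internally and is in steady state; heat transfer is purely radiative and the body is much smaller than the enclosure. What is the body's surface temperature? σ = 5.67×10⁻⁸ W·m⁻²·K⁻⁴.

For a small grey body in a large enclosure, net radiated power = εσA(T⁴ − T_w⁴).
Steady state: P = εσA(T⁴ − T_w⁴) with A = 4πr² = 2.463×10⁻⁵ m².
T⁴ = P/(εσA) + T_w⁴ = 1.01/(0.35·5.67×10⁻⁸·2.463×10⁻⁵) + (1170)⁴
    = 2.066×10¹² + 1.874×10¹² = 3.940×10¹² K⁴.

T ≈ 1410 K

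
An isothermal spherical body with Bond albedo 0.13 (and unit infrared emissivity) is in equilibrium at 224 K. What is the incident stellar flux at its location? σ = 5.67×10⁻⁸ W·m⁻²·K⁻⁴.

(1−a)S·πr² = σ·4πr²·T⁴ ⇒ S = 4σT⁴/(1−a).
S = 4·5.67×10⁻⁸·2.518×10⁹/0.870.

S ≈ 656 W/m²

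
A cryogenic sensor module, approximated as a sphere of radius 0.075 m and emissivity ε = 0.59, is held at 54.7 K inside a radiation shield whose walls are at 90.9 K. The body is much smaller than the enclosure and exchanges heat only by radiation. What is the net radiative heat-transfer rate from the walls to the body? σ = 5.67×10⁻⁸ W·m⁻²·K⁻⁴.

For a small grey body in a large enclosure: P_net = εσA(T_body⁴ − T_wall⁴).
A = 4πr² = 0.07069 m²; T_body⁴ − T_wall⁴ = 8.953×10⁶ − 6.827×10⁷ = -5.932×10⁷ K⁴.
|P_net| = 0.59·5.67×10⁻⁸·0.07069·5.932×10⁷.

P_net ≈ 0.140 W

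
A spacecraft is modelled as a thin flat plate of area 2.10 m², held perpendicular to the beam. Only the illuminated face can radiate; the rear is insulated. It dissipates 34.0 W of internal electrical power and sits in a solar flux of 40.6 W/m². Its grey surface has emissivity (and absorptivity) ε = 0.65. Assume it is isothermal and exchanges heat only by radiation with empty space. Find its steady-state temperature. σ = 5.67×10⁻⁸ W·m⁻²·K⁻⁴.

At steady state, absorbed solar power + internal power = radiated power.
Absorbed: α·S·A_cross = 0.65·40.6·2.100 = 55.42 W (cross-section A).
Total input = 55.42 + 34.0 = 89.42 W.
Radiated: εσ·A_surf·T⁴ with A_surf = A = 2.100 m².
T⁴ = 89.42/(0.65·5.67×10⁻⁸·2.100) = 1.155×10⁹ K⁴.

T ≈ 184 K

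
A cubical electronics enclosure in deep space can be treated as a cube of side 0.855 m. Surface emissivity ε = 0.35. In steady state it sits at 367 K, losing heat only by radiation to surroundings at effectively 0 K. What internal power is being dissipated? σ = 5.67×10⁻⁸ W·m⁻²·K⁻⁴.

P ≈ 1580 W

Steady state: P = εσA T⁴.
A = 6L² = 4.386 m²; T⁴ = (367)⁴ = 1.814×10¹⁰ K⁴.
P = 0.35 × 5.67×10⁻⁸ × 4.386 × 1.814×10¹⁰.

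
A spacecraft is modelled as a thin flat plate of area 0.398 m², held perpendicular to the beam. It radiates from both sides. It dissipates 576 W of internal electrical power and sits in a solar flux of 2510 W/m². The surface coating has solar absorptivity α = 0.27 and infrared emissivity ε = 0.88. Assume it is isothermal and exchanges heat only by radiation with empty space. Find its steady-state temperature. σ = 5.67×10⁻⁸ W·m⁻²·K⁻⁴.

At steady state, absorbed solar power + internal power = radiated power.
Absorbed: α·S·A_cross = 0.27·2510·0.3980 = 269.7 W (cross-section A).
Total input = 269.7 + 576 = 845.7 W.
Radiated: εσ·A_surf·T⁴ with A_surf = 2A = 0.7960 m².
T⁴ = 845.7/(0.88·5.67×10⁻⁸·0.7960) = 2.129×10¹⁰ K⁴.

T ≈ 382 K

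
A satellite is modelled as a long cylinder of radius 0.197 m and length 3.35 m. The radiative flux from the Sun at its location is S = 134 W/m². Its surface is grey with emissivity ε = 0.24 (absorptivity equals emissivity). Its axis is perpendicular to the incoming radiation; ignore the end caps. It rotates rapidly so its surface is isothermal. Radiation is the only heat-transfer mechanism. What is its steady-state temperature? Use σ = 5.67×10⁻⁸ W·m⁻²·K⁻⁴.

At equilibrium, absorbed power = emitted power.
Absorbing cross-section = 2rL = 1.320 m²; emitting surface = 2πrL = 4.147 m² (ratio π).
εS·A_cross = εσ·A_surf·T⁴  ⇒  T⁴ = S/(πσ)   (ε cancels).
T⁴ = 134/(π·5.67×10⁻⁸) = 7.523×10⁸ K⁴.
T = (7.523×10⁸)^(1/4).

T ≈ 166 K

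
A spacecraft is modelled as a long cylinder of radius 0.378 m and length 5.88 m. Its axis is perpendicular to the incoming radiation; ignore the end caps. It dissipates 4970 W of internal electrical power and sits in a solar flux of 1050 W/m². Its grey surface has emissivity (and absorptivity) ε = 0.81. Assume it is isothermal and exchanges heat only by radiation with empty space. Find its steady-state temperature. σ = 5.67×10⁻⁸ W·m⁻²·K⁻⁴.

T ≈ 342 K

At steady state, absorbed solar power + internal power = radiated power.
Absorbed: α·S·A_cross = 0.81·1050·4.445 = 3781 W (cross-section 2rL).
Total input = 3781 + 4970 = 8751 W.
Radiated: εσ·A_surf·T⁴ with A_surf = 2πrL = 13.97 m².
T⁴ = 8751/(0.81·5.67×10⁻⁸·13.97) = 1.364×10¹⁰ K⁴.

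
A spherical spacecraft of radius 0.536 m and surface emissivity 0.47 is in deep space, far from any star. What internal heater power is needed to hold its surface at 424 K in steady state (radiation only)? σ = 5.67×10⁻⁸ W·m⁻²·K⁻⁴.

P ≈ 3110 W

P = εσ·4πr²·T⁴.
4πr² = 3.610 m²; T⁴ = 3.232×10¹⁰ K⁴.
P = 0.47·5.67×10⁻⁸·3.610·3.232×10¹⁰.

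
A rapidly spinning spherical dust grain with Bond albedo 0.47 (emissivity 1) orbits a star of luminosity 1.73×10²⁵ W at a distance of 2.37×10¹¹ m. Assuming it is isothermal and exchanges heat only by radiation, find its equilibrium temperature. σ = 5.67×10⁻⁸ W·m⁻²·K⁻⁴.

T ≈ 87.0 K

First find the stellar flux at distance d: S = L/(4πd²) = 1.73×10²⁵/(4π·(2.37×10¹¹)²) = 24.51 W/m².
For an isothermal sphere, absorbed (1−a)S·πr² = emitted σ·4πr²·T⁴, so T⁴ = (1−a)S/(4σ).
T⁴ = 0.530·24.51/(4·5.67×10⁻⁸) = 5.728×10⁷ K⁴.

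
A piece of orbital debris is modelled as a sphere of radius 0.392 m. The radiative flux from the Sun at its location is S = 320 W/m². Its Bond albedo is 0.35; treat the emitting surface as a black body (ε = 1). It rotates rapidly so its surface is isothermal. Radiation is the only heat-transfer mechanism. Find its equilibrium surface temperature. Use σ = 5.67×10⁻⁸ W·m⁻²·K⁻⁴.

T ≈ 174 K

At equilibrium, absorbed power = emitted power.
Absorbing cross-section = πr² = 0.4827 m²; emitting surface = 4πr² = 1.931 m² (ratio 4).
(1−a)S·A_cross = εσ·A_surf·T⁴  ⇒  T⁴ = (1−a)S/(4σ).
T⁴ = 0.650·320/(4·5.67×10⁻⁸) = 9.171×10⁸ K⁴.
T = (9.171×10⁸)^(1/4).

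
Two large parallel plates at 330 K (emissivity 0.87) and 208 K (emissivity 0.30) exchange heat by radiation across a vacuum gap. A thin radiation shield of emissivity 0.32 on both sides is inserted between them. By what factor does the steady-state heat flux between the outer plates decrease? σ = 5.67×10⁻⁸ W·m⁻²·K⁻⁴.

factor ≈ 2.51

Without shield: q₀ = σΔ(T⁴)/(1/ε₁+1/ε₂−1) with denominator 3.483.
With shield the two gaps are in series; the resistances add: (1/ε₁+1/ε_s−1)+(1/ε_s+1/ε₂−1) = 3.274+5.458 = 8.733.
Heat-flux ratio q₀/q = 8.733/3.483.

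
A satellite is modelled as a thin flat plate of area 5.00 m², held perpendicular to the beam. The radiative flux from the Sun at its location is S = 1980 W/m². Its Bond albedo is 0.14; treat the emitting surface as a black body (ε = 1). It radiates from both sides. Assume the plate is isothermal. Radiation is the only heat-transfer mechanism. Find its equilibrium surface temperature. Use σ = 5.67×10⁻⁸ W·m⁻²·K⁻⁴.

T ≈ 350 K

At equilibrium, absorbed power = emitted power.
Absorbing cross-section = A = 5.000 m²; emitting surface = 2A = 10.00 m² (ratio 2).
(1−a)S·A_cross = εσ·A_surf·T⁴  ⇒  T⁴ = (1−a)S/(2σ).
T⁴ = 0.860·1980/(2·5.67×10⁻⁸) = 1.502×10¹⁰ K⁴.
T = (1.502×10¹⁰)^(1/4).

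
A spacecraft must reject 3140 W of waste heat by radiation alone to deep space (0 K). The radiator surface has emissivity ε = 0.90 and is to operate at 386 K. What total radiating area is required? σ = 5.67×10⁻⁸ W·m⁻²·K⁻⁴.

P = εσA T⁴ ⇒ A = P/(εσT⁴).
T⁴ = 2.220×10¹⁰ K⁴.
A = 3140/(0.90 × 5.67×10⁻⁸ × 2.220×10¹⁰).

A ≈ 2.77 m²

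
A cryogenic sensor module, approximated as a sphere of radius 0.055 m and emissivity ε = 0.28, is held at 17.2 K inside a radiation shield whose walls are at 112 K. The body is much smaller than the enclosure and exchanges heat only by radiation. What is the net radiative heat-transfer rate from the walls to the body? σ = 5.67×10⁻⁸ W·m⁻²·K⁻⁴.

For a small grey body in a large enclosure: P_net = εσA(T_body⁴ − T_wall⁴).
A = 4πr² = 0.03801 m²; T_body⁴ − T_wall⁴ = 87520 − 1.574×10⁸ = -1.573×10⁸ K⁴.
|P_net| = 0.28·5.67×10⁻⁸·0.03801·1.573×10⁸.

P_net ≈ 0.0949 W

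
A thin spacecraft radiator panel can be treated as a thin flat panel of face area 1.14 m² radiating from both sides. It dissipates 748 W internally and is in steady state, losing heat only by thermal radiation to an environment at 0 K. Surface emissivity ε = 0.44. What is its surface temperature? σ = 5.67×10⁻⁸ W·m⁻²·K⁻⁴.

Steady state: internal power = radiated power, P = εσA T⁴.
Radiating area A = 2·1.14 = 2.280 m².
T⁴ = P/(εσA) = 748/(0.44·5.67×10⁻⁸·2.280) = 1.315×10¹⁰ K⁴.
T = (1.315×10¹⁰)^(1/4).

T ≈ 339 K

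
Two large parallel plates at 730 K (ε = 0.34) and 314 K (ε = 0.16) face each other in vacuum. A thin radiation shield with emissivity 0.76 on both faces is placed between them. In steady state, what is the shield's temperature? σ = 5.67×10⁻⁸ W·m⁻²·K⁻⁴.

T_s ≈ 663 K

In steady state the net flux on the hot side equals that on the cold side.
σ(T₁⁴−T_s⁴)/D₁ = σ(T_s⁴−T₂⁴)/D₂, with D₁ = 1/ε₁+1/ε_s−1 = 3.257, D₂ = 1/ε_s+1/ε₂−1 = 6.566.
Solve for T_s⁴: T_s⁴ = (D₂·T₁⁴ + D₁·T₂⁴)/(D₁+D₂) = 1.930×10¹¹ K⁴.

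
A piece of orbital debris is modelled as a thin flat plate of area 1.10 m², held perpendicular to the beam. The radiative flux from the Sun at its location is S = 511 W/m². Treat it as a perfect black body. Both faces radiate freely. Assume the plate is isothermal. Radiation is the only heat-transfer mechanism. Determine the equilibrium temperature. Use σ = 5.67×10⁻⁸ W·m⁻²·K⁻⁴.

At equilibrium, absorbed power = emitted power.
Absorbing cross-section = A = 1.100 m²; emitting surface = 2A = 2.200 m² (ratio 2).
S·A_cross = εσ·A_surf·T⁴  ⇒  T⁴ = S/(2σ).
T⁴ = 1.00·511/(2·5.67×10⁻⁸) = 4.506×10⁹ K⁴.
T = (4.506×10⁹)^(1/4).

T ≈ 259 K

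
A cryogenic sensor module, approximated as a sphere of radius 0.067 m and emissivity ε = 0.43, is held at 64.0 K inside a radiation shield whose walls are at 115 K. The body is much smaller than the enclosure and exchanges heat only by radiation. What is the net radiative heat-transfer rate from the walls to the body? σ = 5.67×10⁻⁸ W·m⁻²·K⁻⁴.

P_net ≈ 0.217 W

For a small grey body in a large enclosure: P_net = εσA(T_body⁴ − T_wall⁴).
A = 4πr² = 0.05641 m²; T_body⁴ − T_wall⁴ = 1.678×10⁷ − 1.749×10⁸ = -1.581×10⁸ K⁴.
|P_net| = 0.43·5.67×10⁻⁸·0.05641·1.581×10⁸.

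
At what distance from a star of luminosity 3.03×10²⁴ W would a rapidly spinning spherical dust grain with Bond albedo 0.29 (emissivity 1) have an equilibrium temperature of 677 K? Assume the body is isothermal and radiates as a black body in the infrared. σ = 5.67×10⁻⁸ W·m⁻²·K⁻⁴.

For an isothermal black-emitting sphere, (1−a)S·πr² = σ·4πr²·T⁴ ⇒ S = 4σT⁴/(1−a).
S = 4·5.67×10⁻⁸·(677)⁴/0.710 = 67100 W/m².
Flux falls as S = L/(4πd²), so d = √(L/(4πS)) = √(3.03×10²⁴/(4π·67100)).

d ≈ 1.90×10⁹ m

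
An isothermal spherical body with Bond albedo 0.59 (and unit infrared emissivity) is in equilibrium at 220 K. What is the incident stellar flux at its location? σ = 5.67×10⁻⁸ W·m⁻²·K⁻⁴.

S ≈ 1300 W/m²

(1−a)S·πr² = σ·4πr²·T⁴ ⇒ S = 4σT⁴/(1−a).
S = 4·5.67×10⁻⁸·2.343×10⁹/0.410.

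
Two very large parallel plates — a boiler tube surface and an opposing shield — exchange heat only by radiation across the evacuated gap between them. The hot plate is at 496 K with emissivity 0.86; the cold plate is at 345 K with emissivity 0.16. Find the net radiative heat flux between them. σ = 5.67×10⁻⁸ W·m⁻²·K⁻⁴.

q ≈ 410 W/m²

For two infinite grey parallel plates, q = σ(T₁⁴ − T₂⁴)/(1/ε₁ + 1/ε₂ − 1).
T₁⁴ − T₂⁴ = 6.052×10¹⁰ − 1.417×10¹⁰ = 4.636×10¹⁰ K⁴.
1/ε₁ + 1/ε₂ − 1 = 1.163 + 6.250 − 1 = 6.413.
q = 5.67×10⁻⁸ × 4.636×10¹⁰ / 6.413.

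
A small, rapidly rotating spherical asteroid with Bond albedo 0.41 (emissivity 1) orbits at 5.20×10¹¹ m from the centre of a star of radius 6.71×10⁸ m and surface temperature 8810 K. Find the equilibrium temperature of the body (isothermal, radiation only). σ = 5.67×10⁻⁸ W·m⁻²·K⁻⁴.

T ≈ 196 K

The star's surface emits σT_*⁴; at distance d the flux is S = σT_*⁴(R_*/d)².
S = 5.67×10⁻⁸·(8810)⁴·(6.71×10⁸/5.20×10¹¹)² = 568.8 W/m².
For an isothermal sphere T⁴ = (1−a)S/(4σ) = 1.480×10⁹ K⁴.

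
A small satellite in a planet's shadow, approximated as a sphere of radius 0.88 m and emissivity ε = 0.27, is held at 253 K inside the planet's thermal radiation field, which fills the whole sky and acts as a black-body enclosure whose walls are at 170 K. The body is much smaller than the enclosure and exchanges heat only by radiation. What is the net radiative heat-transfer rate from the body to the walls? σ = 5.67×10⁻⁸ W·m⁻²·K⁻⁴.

For a small grey body in a large enclosure: P_net = εσA(T_body⁴ − T_wall⁴).
A = 4πr² = 9.731 m²; T_body⁴ − T_wall⁴ = 4.097×10⁹ − 8.352×10⁸ = 3.262×10⁹ K⁴.
|P_net| = 0.27·5.67×10⁻⁸·9.731·3.262×10⁹.

P_net ≈ 486 W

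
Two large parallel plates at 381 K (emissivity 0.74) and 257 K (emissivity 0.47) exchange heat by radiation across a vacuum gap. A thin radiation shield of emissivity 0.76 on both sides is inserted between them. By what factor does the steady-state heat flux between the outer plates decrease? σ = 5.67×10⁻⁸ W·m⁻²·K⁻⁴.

Without shield: q₀ = σΔ(T⁴)/(1/ε₁+1/ε₂−1) with denominator 2.479.
With shield the two gaps are in series; the resistances add: (1/ε₁+1/ε_s−1)+(1/ε_s+1/ε₂−1) = 1.667+2.443 = 4.111.
Heat-flux ratio q₀/q = 4.111/2.479.

factor ≈ 1.66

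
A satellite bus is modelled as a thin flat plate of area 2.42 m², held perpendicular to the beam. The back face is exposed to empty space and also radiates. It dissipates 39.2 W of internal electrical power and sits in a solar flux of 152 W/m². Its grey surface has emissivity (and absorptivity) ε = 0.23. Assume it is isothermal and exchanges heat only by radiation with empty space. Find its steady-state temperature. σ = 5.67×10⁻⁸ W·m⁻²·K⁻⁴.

T ≈ 210 K

At steady state, absorbed solar power + internal power = radiated power.
Absorbed: α·S·A_cross = 0.23·152·2.420 = 84.60 W (cross-section A).
Total input = 84.60 + 39.2 = 123.8 W.
Radiated: εσ·A_surf·T⁴ with A_surf = 2A = 4.840 m².
T⁴ = 123.8/(0.23·5.67×10⁻⁸·4.840) = 1.961×10⁹ K⁴.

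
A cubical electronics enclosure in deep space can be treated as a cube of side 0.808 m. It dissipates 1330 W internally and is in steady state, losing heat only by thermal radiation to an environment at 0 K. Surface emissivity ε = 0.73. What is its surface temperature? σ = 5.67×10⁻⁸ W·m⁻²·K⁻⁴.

T ≈ 301 K

Steady state: internal power = radiated power, P = εσA T⁴.
Radiating area A = 6L² = 3.917 m².
T⁴ = P/(εσA) = 1330/(0.73·5.67×10⁻⁸·3.917) = 8.203×10⁹ K⁴.
T = (8.203×10⁹)^(1/4).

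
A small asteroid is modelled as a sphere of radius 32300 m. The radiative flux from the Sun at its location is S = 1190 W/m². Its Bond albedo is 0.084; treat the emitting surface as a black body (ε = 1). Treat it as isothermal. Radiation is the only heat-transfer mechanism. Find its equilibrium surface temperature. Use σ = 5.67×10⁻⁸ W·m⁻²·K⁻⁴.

T ≈ 263 K

At equilibrium, absorbed power = emitted power.
Absorbing cross-section = πr² = 3.278×10⁹ m²; emitting surface = 4πr² = 1.311×10¹⁰ m² (ratio 4).
(1−a)S·A_cross = εσ·A_surf·T⁴  ⇒  T⁴ = (1−a)S/(4σ).
T⁴ = 0.916·1190/(4·5.67×10⁻⁸) = 4.806×10⁹ K⁴.
T = (4.806×10⁹)^(1/4).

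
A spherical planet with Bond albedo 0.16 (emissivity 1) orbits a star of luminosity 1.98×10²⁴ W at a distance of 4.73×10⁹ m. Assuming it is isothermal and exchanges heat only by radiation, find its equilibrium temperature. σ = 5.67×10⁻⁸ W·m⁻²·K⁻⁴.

First find the stellar flux at distance d: S = L/(4πd²) = 1.98×10²⁴/(4π·(4.73×10⁹)²) = 7043 W/m².
For an isothermal sphere, absorbed (1−a)S·πr² = emitted σ·4πr²·T⁴, so T⁴ = (1−a)S/(4σ).
T⁴ = 0.840·7043/(4·5.67×10⁻⁸) = 2.608×10¹⁰ K⁴.

T ≈ 402 K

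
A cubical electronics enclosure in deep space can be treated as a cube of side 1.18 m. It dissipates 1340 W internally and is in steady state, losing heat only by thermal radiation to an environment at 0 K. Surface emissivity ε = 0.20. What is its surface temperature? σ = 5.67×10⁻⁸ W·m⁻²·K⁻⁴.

Steady state: internal power = radiated power, P = εσA T⁴.
Radiating area A = 6L² = 8.354 m².
T⁴ = P/(εσA) = 1340/(0.20·5.67×10⁻⁸·8.354) = 1.414×10¹⁰ K⁴.
T = (1.414×10¹⁰)^(1/4).

T ≈ 345 K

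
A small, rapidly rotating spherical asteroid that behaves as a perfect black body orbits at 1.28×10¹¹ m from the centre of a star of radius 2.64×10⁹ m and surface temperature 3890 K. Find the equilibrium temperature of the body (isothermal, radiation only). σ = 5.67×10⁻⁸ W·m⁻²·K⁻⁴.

T ≈ 395 K

The star's surface emits σT_*⁴; at distance d the flux is S = σT_*⁴(R_*/d)².
S = 5.67×10⁻⁸·(3890)⁴·(2.64×10⁹/1.28×10¹¹)² = 5523 W/m².
For an isothermal sphere T⁴ = (1−a)S/(4σ) = 2.435×10¹⁰ K⁴.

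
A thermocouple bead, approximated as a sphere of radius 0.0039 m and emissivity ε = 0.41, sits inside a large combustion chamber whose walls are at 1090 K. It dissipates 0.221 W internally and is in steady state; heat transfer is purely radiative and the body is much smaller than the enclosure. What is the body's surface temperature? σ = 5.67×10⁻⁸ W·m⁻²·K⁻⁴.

For a small grey body in a large enclosure, net radiated power = εσA(T⁴ − T_w⁴).
Steady state: P = εσA(T⁴ − T_w⁴) with A = 4πr² = 1.911×10⁻⁴ m².
T⁴ = P/(εσA) + T_w⁴ = 0.221/(0.41·5.67×10⁻⁸·1.911×10⁻⁴) + (1090)⁴
    = 4.974×10¹⁰ + 1.412×10¹² = 1.461×10¹² K⁴.

T ≈ 1100 K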